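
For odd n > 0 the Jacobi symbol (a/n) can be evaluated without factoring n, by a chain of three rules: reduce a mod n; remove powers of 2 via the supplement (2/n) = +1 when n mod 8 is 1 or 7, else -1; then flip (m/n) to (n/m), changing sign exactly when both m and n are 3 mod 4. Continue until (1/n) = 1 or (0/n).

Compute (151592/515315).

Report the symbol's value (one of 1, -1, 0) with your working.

151592 = 2^3·18949; (2/515315) = -1 since 515315 mod 8 = 3, so (151592/515315) = (-1)^3·(18949/515315); sign now -1
reciprocity: (18949/515315) = +1·(515315/18949) since 18949 mod 4 = 1, 515315 mod 4 = 3; sign now -1
(515315/18949) = (3692/18949)   [reduce mod 18949]
3692 = 2^2·923; (2/18949) = -1 since 18949 mod 8 = 5, so (3692/18949) = (-1)^2·(923/18949); sign now -1
reciprocity: (923/18949) = +1·(18949/923) since 923 mod 4 = 3, 18949 mod 4 = 1; sign now -1
(18949/923) = (489/923)   [reduce mod 923]
reciprocity: (489/923) = +1·(923/489) since 489 mod 4 = 1, 923 mod 4 = 3; sign now -1
(923/489) = (434/489)   [reduce mod 489]
434 = 2^1·217; (2/489) = +1 since 489 mod 8 = 1, so (434/489) = (+1)^1·(217/489); sign now -1
reciprocity: (217/489) = +1·(489/217) since 217 mod 4 = 1, 489 mod 4 = 1; sign now -1
(489/217) = (55/217)   [reduce mod 217]
reciprocity: (55/217) = +1·(217/55) since 55 mod 4 = 3, 217 mod 4 = 1; sign now -1
(217/55) = (52/55)   [reduce mod 55]
52 = 2^2·13; (2/55) = +1 since 55 mod 8 = 7, so (52/55) = (+1)^2·(13/55); sign now -1
reciprocity: (13/55) = +1·(55/13) since 13 mod 4 = 1, 55 mod 4 = 3; sign now -1
(55/13) = (3/13)   [reduce mod 13]
reciprocity: (3/13) = +1·(13/3) since 3 mod 4 = 3, 13 mod 4 = 1; sign now -1
(13/3) = (1/3)   [reduce mod 3]
(1/3) = 1; final value = sign = -1

-1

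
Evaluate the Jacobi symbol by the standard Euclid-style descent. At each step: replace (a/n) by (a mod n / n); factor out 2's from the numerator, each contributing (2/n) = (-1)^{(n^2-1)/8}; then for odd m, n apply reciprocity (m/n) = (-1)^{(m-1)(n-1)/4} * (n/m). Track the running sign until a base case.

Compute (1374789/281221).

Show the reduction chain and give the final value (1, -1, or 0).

(1374789/281221) = (249905/281221)   [reduce mod 281221]
reciprocity: (249905/281221) = +1·(281221/249905) since 249905 mod 4 = 1, 281221 mod 4 = 1; sign now +1
(281221/249905) = (31316/249905)   [reduce mod 249905]
31316 = 2^2·7829; (2/249905) = +1 since 249905 mod 8 = 1, so (31316/249905) = (+1)^2·(7829/249905); sign now +1
reciprocity: (7829/249905) = +1·(249905/7829) since 7829 mod 4 = 1, 249905 mod 4 = 1; sign now +1
(249905/7829) = (7206/7829)   [reduce mod 7829]
7206 = 2^1·3603; (2/7829) = -1 since 7829 mod 8 = 5, so (7206/7829) = (-1)^1·(3603/7829); sign now -1
reciprocity: (3603/7829) = +1·(7829/3603) since 3603 mod 4 = 3, 7829 mod 4 = 1; sign now -1
(7829/3603) = (623/3603)   [reduce mod 3603]
reciprocity: (623/3603) = -1·(3603/623) since 623 mod 4 = 3, 3603 mod 4 = 3; sign now +1
(3603/623) = (488/623)   [reduce mod 623]
488 = 2^3·61; (2/623) = +1 since 623 mod 8 = 7, so (488/623) = (+1)^3·(61/623); sign now +1
reciprocity: (61/623) = +1·(623/61) since 61 mod 4 = 1, 623 mod 4 = 3; sign now +1
(623/61) = (13/61)   [reduce mod 61]
reciprocity: (13/61) = +1·(61/13) since 13 mod 4 = 1, 61 mod 4 = 1; sign now +1
(61/13) = (9/13)   [reduce mod 13]
reciprocity: (9/13) = +1·(13/9) since 9 mod 4 = 1, 13 mod 4 = 1; sign now +1
(13/9) = (4/9)   [reduce mod 9]
4 = 2^2·1; (2/9) = +1 since 9 mod 8 = 1, so (4/9) = (+1)^2·(1/9); sign now +1
(1/9) = 1; final value = sign = +1

1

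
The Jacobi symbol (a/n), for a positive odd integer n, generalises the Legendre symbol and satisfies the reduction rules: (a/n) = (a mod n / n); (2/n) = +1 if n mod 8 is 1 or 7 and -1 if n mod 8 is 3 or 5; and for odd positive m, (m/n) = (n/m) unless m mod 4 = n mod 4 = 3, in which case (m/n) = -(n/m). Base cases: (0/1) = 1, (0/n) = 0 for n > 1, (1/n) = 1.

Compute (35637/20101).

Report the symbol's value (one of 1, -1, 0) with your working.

(35637/20101) = (15536/20101)   [reduce mod 20101]
15536 = 2^4·971; (2/20101) = -1 since 20101 mod 8 = 5, so (15536/20101) = (-1)^4·(971/20101); sign now +1
reciprocity: (971/20101) = +1·(20101/971) since 971 mod 4 = 3, 20101 mod 4 = 1; sign now +1
(20101/971) = (681/971)   [reduce mod 971]
reciprocity: (681/971) = +1·(971/681) since 681 mod 4 = 1, 971 mod 4 = 3; sign now +1
(971/681) = (290/681)   [reduce mod 681]
290 = 2^1·145; (2/681) = +1 since 681 mod 8 = 1, so (290/681) = (+1)^1·(145/681); sign now +1
reciprocity: (145/681) = +1·(681/145) since 145 mod 4 = 1, 681 mod 4 = 1; sign now +1
(681/145) = (101/145)   [reduce mod 145]
reciprocity: (101/145) = +1·(145/101) since 101 mod 4 = 1, 145 mod 4 = 1; sign now +1
(145/101) = (44/101)   [reduce mod 101]
44 = 2^2·11; (2/101) = -1 since 101 mod 8 = 5, so (44/101) = (-1)^2·(11/101); sign now +1
reciprocity: (11/101) = +1·(101/11) since 11 mod 4 = 3, 101 mod 4 = 1; sign now +1
(101/11) = (2/11)   [reduce mod 11]
2 = 2^1·1; (2/11) = -1 since 11 mod 8 = 3, so (2/11) = (-1)^1·(1/11); sign now -1
(1/11) = 1; final value = sign = -1

-1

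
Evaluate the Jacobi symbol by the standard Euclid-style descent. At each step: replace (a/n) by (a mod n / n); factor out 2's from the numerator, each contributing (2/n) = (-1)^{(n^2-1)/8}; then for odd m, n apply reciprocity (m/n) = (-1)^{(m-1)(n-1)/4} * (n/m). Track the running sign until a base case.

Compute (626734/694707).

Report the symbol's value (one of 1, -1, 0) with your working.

factor out 2^1: 626734 = 2^1·313367; with 694707 mod 8 = 3, (2/694707) = -1; sign now -1; continue with (313367/694707)
flip (313367/694707) -> (694707/313367): both odd, 313367 mod 4 = 3, 694707 mod 4 = 3, so the flip contributes -1; sign now +1
(694707/313367): 694707 mod 313367 = 67973, so (694707/313367) = (67973/313367)
flip (67973/313367) -> (313367/67973): both odd, 67973 mod 4 = 1, 313367 mod 4 = 3, so the flip contributes +1; sign now +1
(313367/67973): 313367 mod 67973 = 41475, so (313367/67973) = (41475/67973)
flip (41475/67973) -> (67973/41475): both odd, 41475 mod 4 = 3, 67973 mod 4 = 1, so the flip contributes +1; sign now +1
(67973/41475): 67973 mod 41475 = 26498, so (67973/41475) = (26498/41475)
factor out 2^1: 26498 = 2^1·13249; with 41475 mod 8 = 3, (2/41475) = -1; sign now -1; continue with (13249/41475)
flip (13249/41475) -> (41475/13249): both odd, 13249 mod 4 = 1, 41475 mod 4 = 3, so the flip contributes +1; sign now -1
(41475/13249): 41475 mod 13249 = 1728, so (41475/13249) = (1728/13249)
factor out 2^6: 1728 = 2^6·27; with 13249 mod 8 = 1, (2/13249) = +1; sign now -1; continue with (27/13249)
flip (27/13249) -> (13249/27): both odd, 27 mod 4 = 3, 13249 mod 4 = 1, so the flip contributes +1; sign now -1
(13249/27): 13249 mod 27 = 19, so (13249/27) = (19/27)
flip (19/27) -> (27/19): both odd, 19 mod 4 = 3, 27 mod 4 = 3, so the flip contributes -1; sign now +1
(27/19): 27 mod 19 = 8, so (27/19) = (8/19)
factor out 2^3: 8 = 2^3·1; with 19 mod 8 = 3, (2/19) = -1; sign now -1; continue with (1/19)
reached (1/19) = 1, so the symbol is -1

-1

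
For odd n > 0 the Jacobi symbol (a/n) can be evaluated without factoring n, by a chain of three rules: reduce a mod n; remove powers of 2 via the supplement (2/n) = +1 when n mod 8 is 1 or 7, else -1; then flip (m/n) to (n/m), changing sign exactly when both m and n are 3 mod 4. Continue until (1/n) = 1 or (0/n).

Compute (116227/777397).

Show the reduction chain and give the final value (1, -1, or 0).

reciprocity: (116227/777397) = +1·(777397/116227) since 116227 mod 4 = 3, 777397 mod 4 = 1; sign now +1
(777397/116227) = (80035/116227)   [reduce mod 116227]
reciprocity: (80035/116227) = -1·(116227/80035) since 80035 mod 4 = 3, 116227 mod 4 = 3; sign now -1
(116227/80035) = (36192/80035)   [reduce mod 80035]
36192 = 2^5·1131; (2/80035) = -1 since 80035 mod 8 = 3, so (36192/80035) = (-1)^5·(1131/80035); sign now +1
reciprocity: (1131/80035) = -1·(80035/1131) since 1131 mod 4 = 3, 80035 mod 4 = 3; sign now -1
(80035/1131) = (865/1131)   [reduce mod 1131]
reciprocity: (865/1131) = +1·(1131/865) since 865 mod 4 = 1, 1131 mod 4 = 3; sign now -1
(1131/865) = (266/865)   [reduce mod 865]
266 = 2^1·133; (2/865) = +1 since 865 mod 8 = 1, so (266/865) = (+1)^1·(133/865); sign now -1
reciprocity: (133/865) = +1·(865/133) since 133 mod 4 = 1, 865 mod 4 = 1; sign now -1
(865/133) = (67/133)   [reduce mod 133]
reciprocity: (67/133) = +1·(133/67) since 67 mod 4 = 3, 133 mod 4 = 1; sign now -1
(133/67) = (66/67)   [reduce mod 67]
66 = 2^1·33; (2/67) = -1 since 67 mod 8 = 3, so (66/67) = (-1)^1·(33/67); sign now +1
reciprocity: (33/67) = +1·(67/33) since 33 mod 4 = 1, 67 mod 4 = 3; sign now +1
(67/33) = (1/33)   [reduce mod 33]
(1/33) = 1; final value = sign = +1

1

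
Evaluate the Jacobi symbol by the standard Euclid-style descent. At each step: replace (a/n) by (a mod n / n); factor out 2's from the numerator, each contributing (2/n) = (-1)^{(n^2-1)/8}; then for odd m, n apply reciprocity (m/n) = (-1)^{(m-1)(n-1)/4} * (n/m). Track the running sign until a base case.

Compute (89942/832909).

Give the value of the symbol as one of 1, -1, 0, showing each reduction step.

factor out 2^1: 89942 = 2^1·44971; with 832909 mod 8 = 5, (2/832909) = -1; sign now -1; continue with (44971/832909)
flip (44971/832909) -> (832909/44971): both odd, 44971 mod 4 = 3, 832909 mod 4 = 1, so the flip contributes +1; sign now -1
(832909/44971): 832909 mod 44971 = 23431, so (832909/44971) = (23431/44971)
flip (23431/44971) -> (44971/23431): both odd, 23431 mod 4 = 3, 44971 mod 4 = 3, so the flip contributes -1; sign now +1
(44971/23431): 44971 mod 23431 = 21540, so (44971/23431) = (21540/23431)
factor out 2^2: 21540 = 2^2·5385; with 23431 mod 8 = 7, (2/23431) = +1; sign now +1; continue with (5385/23431)
flip (5385/23431) -> (23431/5385): both odd, 5385 mod 4 = 1, 23431 mod 4 = 3, so the flip contributes +1; sign now +1
(23431/5385): 23431 mod 5385 = 1891, so (23431/5385) = (1891/5385)
flip (1891/5385) -> (5385/1891): both odd, 1891 mod 4 = 3, 5385 mod 4 = 1, so the flip contributes +1; sign now +1
(5385/1891): 5385 mod 1891 = 1603, so (5385/1891) = (1603/1891)
flip (1603/1891) -> (1891/1603): both odd, 1603 mod 4 = 3, 1891 mod 4 = 3, so the flip contributes -1; sign now -1
(1891/1603): 1891 mod 1603 = 288, so (1891/1603) = (288/1603)
factor out 2^5: 288 = 2^5·9; with 1603 mod 8 = 3, (2/1603) = -1; sign now +1; continue with (9/1603)
flip (9/1603) -> (1603/9): both odd, 9 mod 4 = 1, 1603 mod 4 = 3, so the flip contributes +1; sign now +1
(1603/9): 1603 mod 9 = 1, so (1603/9) = (1/9)
reached (1/9) = 1, so the symbol is +1

1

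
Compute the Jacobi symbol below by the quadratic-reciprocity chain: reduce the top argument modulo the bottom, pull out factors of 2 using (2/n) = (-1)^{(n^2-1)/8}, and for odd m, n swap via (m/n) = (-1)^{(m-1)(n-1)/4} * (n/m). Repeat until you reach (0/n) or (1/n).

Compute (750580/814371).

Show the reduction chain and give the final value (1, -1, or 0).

-1

750580 = 2^2·187645; (2/814371) = -1 since 814371 mod 8 = 3, so (750580/814371) = (-1)^2·(187645/814371); sign now +1
reciprocity: (187645/814371) = +1·(814371/187645) since 187645 mod 4 = 1, 814371 mod 4 = 3; sign now +1
(814371/187645) = (63791/187645)   [reduce mod 187645]
reciprocity: (63791/187645) = +1·(187645/63791) since 63791 mod 4 = 3, 187645 mod 4 = 1; sign now +1
(187645/63791) = (60063/63791)   [reduce mod 63791]
reciprocity: (60063/63791) = -1·(63791/60063) since 60063 mod 4 = 3, 63791 mod 4 = 3; sign now -1
(63791/60063) = (3728/60063)   [reduce mod 60063]
3728 = 2^4·233; (2/60063) = +1 since 60063 mod 8 = 7, so (3728/60063) = (+1)^4·(233/60063); sign now -1
reciprocity: (233/60063) = +1·(60063/233) since 233 mod 4 = 1, 60063 mod 4 = 3; sign now -1
(60063/233) = (182/233)   [reduce mod 233]
182 = 2^1·91; (2/233) = +1 since 233 mod 8 = 1, so (182/233) = (+1)^1·(91/233); sign now -1
reciprocity: (91/233) = +1·(233/91) since 91 mod 4 = 3, 233 mod 4 = 1; sign now -1
(233/91) = (51/91)   [reduce mod 91]
reciprocity: (51/91) = -1·(91/51) since 51 mod 4 = 3, 91 mod 4 = 3; sign now +1
(91/51) = (40/51)   [reduce mod 51]
40 = 2^3·5; (2/51) = -1 since 51 mod 8 = 3, so (40/51) = (-1)^3·(5/51); sign now -1
reciprocity: (5/51) = +1·(51/5) since 5 mod 4 = 1, 51 mod 4 = 3; sign now -1
(51/5) = (1/5)   [reduce mod 5]
(1/5) = 1; final value = sign = -1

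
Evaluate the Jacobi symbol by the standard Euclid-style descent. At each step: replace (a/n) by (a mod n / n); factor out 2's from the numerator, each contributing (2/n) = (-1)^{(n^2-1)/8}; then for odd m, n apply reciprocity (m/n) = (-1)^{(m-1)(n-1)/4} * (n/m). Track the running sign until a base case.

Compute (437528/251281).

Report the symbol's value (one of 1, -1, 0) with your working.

(437528/251281) = (186247/251281)   [reduce mod 251281]
reciprocity: (186247/251281) = +1·(251281/186247) since 186247 mod 4 = 3, 251281 mod 4 = 1; sign now +1
(251281/186247) = (65034/186247)   [reduce mod 186247]
65034 = 2^1·32517; (2/186247) = +1 since 186247 mod 8 = 7, so (65034/186247) = (+1)^1·(32517/186247); sign now +1
reciprocity: (32517/186247) = +1·(186247/32517) since 32517 mod 4 = 1, 186247 mod 4 = 3; sign now +1
(186247/32517) = (23662/32517)   [reduce mod 32517]
23662 = 2^1·11831; (2/32517) = -1 since 32517 mod 8 = 5, so (23662/32517) = (-1)^1·(11831/32517); sign now -1
reciprocity: (11831/32517) = +1·(32517/11831) since 11831 mod 4 = 3, 32517 mod 4 = 1; sign now -1
(32517/11831) = (8855/11831)   [reduce mod 11831]
reciprocity: (8855/11831) = -1·(11831/8855) since 8855 mod 4 = 3, 11831 mod 4 = 3; sign now +1
(11831/8855) = (2976/8855)   [reduce mod 8855]
2976 = 2^5·93; (2/8855) = +1 since 8855 mod 8 = 7, so (2976/8855) = (+1)^5·(93/8855); sign now +1
reciprocity: (93/8855) = +1·(8855/93) since 93 mod 4 = 1, 8855 mod 4 = 3; sign now +1
(8855/93) = (20/93)   [reduce mod 93]
20 = 2^2·5; (2/93) = -1 since 93 mod 8 = 5, so (20/93) = (-1)^2·(5/93); sign now +1
reciprocity: (5/93) = +1·(93/5) since 5 mod 4 = 1, 93 mod 4 = 1; sign now +1
(93/5) = (3/5)   [reduce mod 5]
reciprocity: (3/5) = +1·(5/3) since 3 mod 4 = 3, 5 mod 4 = 1; sign now +1
(5/3) = (2/3)   [reduce mod 3]
2 = 2^1·1; (2/3) = -1 since 3 mod 8 = 3, so (2/3) = (-1)^1·(1/3); sign now -1
(1/3) = 1; final value = sign = -1

-1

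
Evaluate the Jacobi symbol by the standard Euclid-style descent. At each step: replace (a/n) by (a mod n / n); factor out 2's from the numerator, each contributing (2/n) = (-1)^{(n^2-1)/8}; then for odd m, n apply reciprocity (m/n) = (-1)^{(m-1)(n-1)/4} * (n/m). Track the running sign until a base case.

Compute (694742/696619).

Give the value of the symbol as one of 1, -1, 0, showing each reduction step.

-1

694742 = 2^1·347371; (2/696619) = -1 since 696619 mod 8 = 3, so (694742/696619) = (-1)^1·(347371/696619); sign now -1
reciprocity: (347371/696619) = -1·(696619/347371) since 347371 mod 4 = 3, 696619 mod 4 = 3; sign now +1
(696619/347371) = (1877/347371)   [reduce mod 347371]
reciprocity: (1877/347371) = +1·(347371/1877) since 1877 mod 4 = 1, 347371 mod 4 = 3; sign now +1
(347371/1877) = (126/1877)   [reduce mod 1877]
126 = 2^1·63; (2/1877) = -1 since 1877 mod 8 = 5, so (126/1877) = (-1)^1·(63/1877); sign now -1
reciprocity: (63/1877) = +1·(1877/63) since 63 mod 4 = 3, 1877 mod 4 = 1; sign now -1
(1877/63) = (50/63)   [reduce mod 63]
50 = 2^1·25; (2/63) = +1 since 63 mod 8 = 7, so (50/63) = (+1)^1·(25/63); sign now -1
reciprocity: (25/63) = +1·(63/25) since 25 mod 4 = 1, 63 mod 4 = 3; sign now -1
(63/25) = (13/25)   [reduce mod 25]
reciprocity: (13/25) = +1·(25/13) since 13 mod 4 = 1, 25 mod 4 = 1; sign now -1
(25/13) = (12/13)   [reduce mod 13]
12 = 2^2·3; (2/13) = -1 since 13 mod 8 = 5, so (12/13) = (-1)^2·(3/13); sign now -1
reciprocity: (3/13) = +1·(13/3) since 3 mod 4 = 3, 13 mod 4 = 1; sign now -1
(13/3) = (1/3)   [reduce mod 3]
(1/3) = 1; final value = sign = -1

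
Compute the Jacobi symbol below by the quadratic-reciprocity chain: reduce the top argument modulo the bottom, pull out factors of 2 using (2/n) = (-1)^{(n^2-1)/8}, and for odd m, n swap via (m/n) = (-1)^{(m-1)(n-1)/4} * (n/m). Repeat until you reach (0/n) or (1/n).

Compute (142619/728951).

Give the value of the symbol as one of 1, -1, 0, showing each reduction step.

reciprocity: (142619/728951) = -1·(728951/142619) since 142619 mod 4 = 3, 728951 mod 4 = 3; sign now -1
(728951/142619) = (15856/142619)   [reduce mod 142619]
15856 = 2^4·991; (2/142619) = -1 since 142619 mod 8 = 3, so (15856/142619) = (-1)^4·(991/142619); sign now -1
reciprocity: (991/142619) = -1·(142619/991) since 991 mod 4 = 3, 142619 mod 4 = 3; sign now +1
(142619/991) = (906/991)   [reduce mod 991]
906 = 2^1·453; (2/991) = +1 since 991 mod 8 = 7, so (906/991) = (+1)^1·(453/991); sign now +1
reciprocity: (453/991) = +1·(991/453) since 453 mod 4 = 1, 991 mod 4 = 3; sign now +1
(991/453) = (85/453)   [reduce mod 453]
reciprocity: (85/453) = +1·(453/85) since 85 mod 4 = 1, 453 mod 4 = 1; sign now +1
(453/85) = (28/85)   [reduce mod 85]
28 = 2^2·7; (2/85) = -1 since 85 mod 8 = 5, so (28/85) = (-1)^2·(7/85); sign now +1
reciprocity: (7/85) = +1·(85/7) since 7 mod 4 = 3, 85 mod 4 = 1; sign now +1
(85/7) = (1/7)   [reduce mod 7]
(1/7) = 1; final value = sign = +1

1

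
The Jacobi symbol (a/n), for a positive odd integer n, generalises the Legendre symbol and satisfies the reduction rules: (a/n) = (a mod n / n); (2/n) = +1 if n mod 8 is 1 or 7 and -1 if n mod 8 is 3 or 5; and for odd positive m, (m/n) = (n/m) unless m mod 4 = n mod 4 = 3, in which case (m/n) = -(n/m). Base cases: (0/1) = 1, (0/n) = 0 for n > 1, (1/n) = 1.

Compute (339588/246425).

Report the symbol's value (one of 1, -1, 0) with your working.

(339588/246425) = (93163/246425)   [reduce mod 246425]
reciprocity: (93163/246425) = +1·(246425/93163) since 93163 mod 4 = 3, 246425 mod 4 = 1; sign now +1
(246425/93163) = (60099/93163)   [reduce mod 93163]
reciprocity: (60099/93163) = -1·(93163/60099) since 60099 mod 4 = 3, 93163 mod 4 = 3; sign now -1
(93163/60099) = (33064/60099)   [reduce mod 60099]
33064 = 2^3·4133; (2/60099) = -1 since 60099 mod 8 = 3, so (33064/60099) = (-1)^3·(4133/60099); sign now +1
reciprocity: (4133/60099) = +1·(60099/4133) since 4133 mod 4 = 1, 60099 mod 4 = 3; sign now +1
(60099/4133) = (2237/4133)   [reduce mod 4133]
reciprocity: (2237/4133) = +1·(4133/2237) since 2237 mod 4 = 1, 4133 mod 4 = 1; sign now +1
(4133/2237) = (1896/2237)   [reduce mod 2237]
1896 = 2^3·237; (2/2237) = -1 since 2237 mod 8 = 5, so (1896/2237) = (-1)^3·(237/2237); sign now -1
reciprocity: (237/2237) = +1·(2237/237) since 237 mod 4 = 1, 2237 mod 4 = 1; sign now -1
(2237/237) = (104/237)   [reduce mod 237]
104 = 2^3·13; (2/237) = -1 since 237 mod 8 = 5, so (104/237) = (-1)^3·(13/237); sign now +1
reciprocity: (13/237) = +1·(237/13) since 13 mod 4 = 1, 237 mod 4 = 1; sign now +1
(237/13) = (3/13)   [reduce mod 13]
reciprocity: (3/13) = +1·(13/3) since 3 mod 4 = 3, 13 mod 4 = 1; sign now +1
(13/3) = (1/3)   [reduce mod 3]
(1/3) = 1; final value = sign = +1

1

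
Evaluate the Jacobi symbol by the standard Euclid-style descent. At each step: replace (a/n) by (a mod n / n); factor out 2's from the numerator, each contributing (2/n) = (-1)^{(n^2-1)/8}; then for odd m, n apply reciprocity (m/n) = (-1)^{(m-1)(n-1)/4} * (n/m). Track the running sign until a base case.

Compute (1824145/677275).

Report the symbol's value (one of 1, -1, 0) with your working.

(1824145/677275): 1824145 mod 677275 = 469595, so (1824145/677275) = (469595/677275)
flip (469595/677275) -> (677275/469595): both odd, 469595 mod 4 = 3, 677275 mod 4 = 3, so the flip contributes -1; sign now -1
(677275/469595): 677275 mod 469595 = 207680, so (677275/469595) = (207680/469595)
factor out 2^6: 207680 = 2^6·3245; with 469595 mod 8 = 3, (2/469595) = -1; sign now -1; continue with (3245/469595)
flip (3245/469595) -> (469595/3245): both odd, 3245 mod 4 = 1, 469595 mod 4 = 3, so the flip contributes +1; sign now -1
(469595/3245): 469595 mod 3245 = 2315, so (469595/3245) = (2315/3245)
flip (2315/3245) -> (3245/2315): both odd, 2315 mod 4 = 3, 3245 mod 4 = 1, so the flip contributes +1; sign now -1
(3245/2315): 3245 mod 2315 = 930, so (3245/2315) = (930/2315)
factor out 2^1: 930 = 2^1·465; with 2315 mod 8 = 3, (2/2315) = -1; sign now +1; continue with (465/2315)
flip (465/2315) -> (2315/465): both odd, 465 mod 4 = 1, 2315 mod 4 = 3, so the flip contributes +1; sign now +1
(2315/465): 2315 mod 465 = 455, so (2315/465) = (455/465)
flip (455/465) -> (465/455): both odd, 455 mod 4 = 3, 465 mod 4 = 1, so the flip contributes +1; sign now +1
(465/455): 465 mod 455 = 10, so (465/455) = (10/455)
factor out 2^1: 10 = 2^1·5; with 455 mod 8 = 7, (2/455) = +1; sign now +1; continue with (5/455)
flip (5/455) -> (455/5): both odd, 5 mod 4 = 1, 455 mod 4 = 3, so the flip contributes +1; sign now +1
(455/5): 455 mod 5 = 0, so (455/5) = (0/5)
reached (0/5); gcd(a, n) > 1, so (0/5) = 0 and the symbol is 0

0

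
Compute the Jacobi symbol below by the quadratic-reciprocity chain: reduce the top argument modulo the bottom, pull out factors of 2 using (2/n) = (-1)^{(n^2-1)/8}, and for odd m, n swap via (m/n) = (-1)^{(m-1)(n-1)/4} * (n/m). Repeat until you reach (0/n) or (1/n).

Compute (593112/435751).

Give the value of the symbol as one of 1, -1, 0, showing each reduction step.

-1

(593112/435751): 593112 mod 435751 = 157361, so (593112/435751) = (157361/435751)
flip (157361/435751) -> (435751/157361): both odd, 157361 mod 4 = 1, 435751 mod 4 = 3, so the flip contributes +1; sign now +1
(435751/157361): 435751 mod 157361 = 121029, so (435751/157361) = (121029/157361)
flip (121029/157361) -> (157361/121029): both odd, 121029 mod 4 = 1, 157361 mod 4 = 1, so the flip contributes +1; sign now +1
(157361/121029): 157361 mod 121029 = 36332, so (157361/121029) = (36332/121029)
factor out 2^2: 36332 = 2^2·9083; with 121029 mod 8 = 5, (2/121029) = -1; sign now +1; continue with (9083/121029)
flip (9083/121029) -> (121029/9083): both odd, 9083 mod 4 = 3, 121029 mod 4 = 1, so the flip contributes +1; sign now +1
(121029/9083): 121029 mod 9083 = 2950, so (121029/9083) = (2950/9083)
factor out 2^1: 2950 = 2^1·1475; with 9083 mod 8 = 3, (2/9083) = -1; sign now -1; continue with (1475/9083)
flip (1475/9083) -> (9083/1475): both odd, 1475 mod 4 = 3, 9083 mod 4 = 3, so the flip contributes -1; sign now +1
(9083/1475): 9083 mod 1475 = 233, so (9083/1475) = (233/1475)
flip (233/1475) -> (1475/233): both odd, 233 mod 4 = 1, 1475 mod 4 = 3, so the flip contributes +1; sign now +1
(1475/233): 1475 mod 233 = 77, so (1475/233) = (77/233)
flip (77/233) -> (233/77): both odd, 77 mod 4 = 1, 233 mod 4 = 1, so the flip contributes +1; sign now +1
(233/77): 233 mod 77 = 2, so (233/77) = (2/77)
factor out 2^1: 2 = 2^1·1; with 77 mod 8 = 5, (2/77) = -1; sign now -1; continue with (1/77)
reached (1/77) = 1, so the symbol is -1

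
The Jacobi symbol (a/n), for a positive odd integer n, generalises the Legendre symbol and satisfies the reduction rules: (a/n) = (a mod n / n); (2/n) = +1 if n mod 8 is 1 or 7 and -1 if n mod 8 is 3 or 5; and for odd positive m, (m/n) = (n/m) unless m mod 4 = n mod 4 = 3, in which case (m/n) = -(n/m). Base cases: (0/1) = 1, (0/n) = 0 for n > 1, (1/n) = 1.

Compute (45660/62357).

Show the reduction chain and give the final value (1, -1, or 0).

1

factor out 2^2: 45660 = 2^2·11415; with 62357 mod 8 = 5, (2/62357) = -1; sign now +1; continue with (11415/62357)
flip (11415/62357) -> (62357/11415): both odd, 11415 mod 4 = 3, 62357 mod 4 = 1, so the flip contributes +1; sign now +1
(62357/11415): 62357 mod 11415 = 5282, so (62357/11415) = (5282/11415)
factor out 2^1: 5282 = 2^1·2641; with 11415 mod 8 = 7, (2/11415) = +1; sign now +1; continue with (2641/11415)
flip (2641/11415) -> (11415/2641): both odd, 2641 mod 4 = 1, 11415 mod 4 = 3, so the flip contributes +1; sign now +1
(11415/2641): 11415 mod 2641 = 851, so (11415/2641) = (851/2641)
flip (851/2641) -> (2641/851): both odd, 851 mod 4 = 3, 2641 mod 4 = 1, so the flip contributes +1; sign now +1
(2641/851): 2641 mod 851 = 88, so (2641/851) = (88/851)
factor out 2^3: 88 = 2^3·11; with 851 mod 8 = 3, (2/851) = -1; sign now -1; continue with (11/851)
flip (11/851) -> (851/11): both odd, 11 mod 4 = 3, 851 mod 4 = 3, so the flip contributes -1; sign now +1
(851/11): 851 mod 11 = 4, so (851/11) = (4/11)
factor out 2^2: 4 = 2^2·1; with 11 mod 8 = 3, (2/11) = -1; sign now +1; continue with (1/11)
reached (1/11) = 1, so the symbol is +1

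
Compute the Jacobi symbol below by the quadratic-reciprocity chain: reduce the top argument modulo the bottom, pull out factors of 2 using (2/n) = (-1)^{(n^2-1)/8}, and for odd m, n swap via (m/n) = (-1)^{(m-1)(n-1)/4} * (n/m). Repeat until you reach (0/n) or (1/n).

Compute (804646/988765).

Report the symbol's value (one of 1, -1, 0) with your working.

-1

factor out 2^1: 804646 = 2^1·402323; with 988765 mod 8 = 5, (2/988765) = -1; sign now -1; continue with (402323/988765)
flip (402323/988765) -> (988765/402323): both odd, 402323 mod 4 = 3, 988765 mod 4 = 1, so the flip contributes +1; sign now -1
(988765/402323): 988765 mod 402323 = 184119, so (988765/402323) = (184119/402323)
flip (184119/402323) -> (402323/184119): both odd, 184119 mod 4 = 3, 402323 mod 4 = 3, so the flip contributes -1; sign now +1
(402323/184119): 402323 mod 184119 = 34085, so (402323/184119) = (34085/184119)
flip (34085/184119) -> (184119/34085): both odd, 34085 mod 4 = 1, 184119 mod 4 = 3, so the flip contributes +1; sign now +1
(184119/34085): 184119 mod 34085 = 13694, so (184119/34085) = (13694/34085)
factor out 2^1: 13694 = 2^1·6847; with 34085 mod 8 = 5, (2/34085) = -1; sign now -1; continue with (6847/34085)
flip (6847/34085) -> (34085/6847): both odd, 6847 mod 4 = 3, 34085 mod 4 = 1, so the flip contributes +1; sign now -1
(34085/6847): 34085 mod 6847 = 6697, so (34085/6847) = (6697/6847)
flip (6697/6847) -> (6847/6697): both odd, 6697 mod 4 = 1, 6847 mod 4 = 3, so the flip contributes +1; sign now -1
(6847/6697): 6847 mod 6697 = 150, so (6847/6697) = (150/6697)
factor out 2^1: 150 = 2^1·75; with 6697 mod 8 = 1, (2/6697) = +1; sign now -1; continue with (75/6697)
flip (75/6697) -> (6697/75): both odd, 75 mod 4 = 3, 6697 mod 4 = 1, so the flip contributes +1; sign now -1
(6697/75): 6697 mod 75 = 22, so (6697/75) = (22/75)
factor out 2^1: 22 = 2^1·11; with 75 mod 8 = 3, (2/75) = -1; sign now +1; continue with (11/75)
flip (11/75) -> (75/11): both odd, 11 mod 4 = 3, 75 mod 4 = 3, so the flip contributes -1; sign now -1
(75/11): 75 mod 11 = 9, so (75/11) = (9/11)
flip (9/11) -> (11/9): both odd, 9 mod 4 = 1, 11 mod 4 = 3, so the flip contributes +1; sign now -1
(11/9): 11 mod 9 = 2, so (11/9) = (2/9)
factor out 2^1: 2 = 2^1·1; with 9 mod 8 = 1, (2/9) = +1; sign now -1; continue with (1/9)
reached (1/9) = 1, so the symbol is -1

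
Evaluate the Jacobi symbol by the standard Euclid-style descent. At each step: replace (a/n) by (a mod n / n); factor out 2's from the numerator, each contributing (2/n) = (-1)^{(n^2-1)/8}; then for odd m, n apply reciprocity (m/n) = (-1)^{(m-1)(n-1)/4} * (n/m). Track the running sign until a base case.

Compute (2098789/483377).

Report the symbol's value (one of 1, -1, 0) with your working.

(2098789/483377) = (165281/483377)   [reduce mod 483377]
reciprocity: (165281/483377) = +1·(483377/165281) since 165281 mod 4 = 1, 483377 mod 4 = 1; sign now +1
(483377/165281) = (152815/165281)   [reduce mod 165281]
reciprocity: (152815/165281) = +1·(165281/152815) since 152815 mod 4 = 3, 165281 mod 4 = 1; sign now +1
(165281/152815) = (12466/152815)   [reduce mod 152815]
12466 = 2^1·6233; (2/152815) = +1 since 152815 mod 8 = 7, so (12466/152815) = (+1)^1·(6233/152815); sign now +1
reciprocity: (6233/152815) = +1·(152815/6233) since 6233 mod 4 = 1, 152815 mod 4 = 3; sign now +1
(152815/6233) = (3223/6233)   [reduce mod 6233]
reciprocity: (3223/6233) = +1·(6233/3223) since 3223 mod 4 = 3, 6233 mod 4 = 1; sign now +1
(6233/3223) = (3010/3223)   [reduce mod 3223]
3010 = 2^1·1505; (2/3223) = +1 since 3223 mod 8 = 7, so (3010/3223) = (+1)^1·(1505/3223); sign now +1
reciprocity: (1505/3223) = +1·(3223/1505) since 1505 mod 4 = 1, 3223 mod 4 = 3; sign now +1
(3223/1505) = (213/1505)   [reduce mod 1505]
reciprocity: (213/1505) = +1·(1505/213) since 213 mod 4 = 1, 1505 mod 4 = 1; sign now +1
(1505/213) = (14/213)   [reduce mod 213]
14 = 2^1·7; (2/213) = -1 since 213 mod 8 = 5, so (14/213) = (-1)^1·(7/213); sign now -1
reciprocity: (7/213) = +1·(213/7) since 7 mod 4 = 3, 213 mod 4 = 1; sign now -1
(213/7) = (3/7)   [reduce mod 7]
reciprocity: (3/7) = -1·(7/3) since 3 mod 4 = 3, 7 mod 4 = 3; sign now +1
(7/3) = (1/3)   [reduce mod 3]
(1/3) = 1; final value = sign = +1

1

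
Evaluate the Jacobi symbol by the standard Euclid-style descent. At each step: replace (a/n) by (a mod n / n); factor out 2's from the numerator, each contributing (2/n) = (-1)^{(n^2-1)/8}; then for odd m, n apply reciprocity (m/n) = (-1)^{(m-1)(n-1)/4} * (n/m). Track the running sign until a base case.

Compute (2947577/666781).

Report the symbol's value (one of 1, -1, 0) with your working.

(2947577/666781) = (280453/666781)   [reduce mod 666781]
reciprocity: (280453/666781) = +1·(666781/280453) since 280453 mod 4 = 1, 666781 mod 4 = 1; sign now +1
(666781/280453) = (105875/280453)   [reduce mod 280453]
reciprocity: (105875/280453) = +1·(280453/105875) since 105875 mod 4 = 3, 280453 mod 4 = 1; sign now +1
(280453/105875) = (68703/105875)   [reduce mod 105875]
reciprocity: (68703/105875) = -1·(105875/68703) since 68703 mod 4 = 3, 105875 mod 4 = 3; sign now -1
(105875/68703) = (37172/68703)   [reduce mod 68703]
37172 = 2^2·9293; (2/68703) = +1 since 68703 mod 8 = 7, so (37172/68703) = (+1)^2·(9293/68703); sign now -1
reciprocity: (9293/68703) = +1·(68703/9293) since 9293 mod 4 = 1, 68703 mod 4 = 3; sign now -1
(68703/9293) = (3652/9293)   [reduce mod 9293]
3652 = 2^2·913; (2/9293) = -1 since 9293 mod 8 = 5, so (3652/9293) = (-1)^2·(913/9293); sign now -1
reciprocity: (913/9293) = +1·(9293/913) since 913 mod 4 = 1, 9293 mod 4 = 1; sign now -1
(9293/913) = (163/913)   [reduce mod 913]
reciprocity: (163/913) = +1·(913/163) since 163 mod 4 = 3, 913 mod 4 = 1; sign now -1
(913/163) = (98/163)   [reduce mod 163]
98 = 2^1·49; (2/163) = -1 since 163 mod 8 = 3, so (98/163) = (-1)^1·(49/163); sign now +1
reciprocity: (49/163) = +1·(163/49) since 49 mod 4 = 1, 163 mod 4 = 3; sign now +1
(163/49) = (16/49)   [reduce mod 49]
16 = 2^4·1; (2/49) = +1 since 49 mod 8 = 1, so (16/49) = (+1)^4·(1/49); sign now +1
(1/49) = 1; final value = sign = +1

1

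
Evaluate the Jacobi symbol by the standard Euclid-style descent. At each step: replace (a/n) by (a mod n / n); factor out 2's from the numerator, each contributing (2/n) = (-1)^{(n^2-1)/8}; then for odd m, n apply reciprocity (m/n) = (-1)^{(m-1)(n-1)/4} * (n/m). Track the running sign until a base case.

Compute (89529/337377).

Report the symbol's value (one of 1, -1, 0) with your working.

reciprocity: (89529/337377) = +1·(337377/89529) since 89529 mod 4 = 1, 337377 mod 4 = 1; sign now +1
(337377/89529) = (68790/89529)   [reduce mod 89529]
68790 = 2^1·34395; (2/89529) = +1 since 89529 mod 8 = 1, so (68790/89529) = (+1)^1·(34395/89529); sign now +1
reciprocity: (34395/89529) = +1·(89529/34395) since 34395 mod 4 = 3, 89529 mod 4 = 1; sign now +1
(89529/34395) = (20739/34395)   [reduce mod 34395]
reciprocity: (20739/34395) = -1·(34395/20739) since 20739 mod 4 = 3, 34395 mod 4 = 3; sign now -1
(34395/20739) = (13656/20739)   [reduce mod 20739]
13656 = 2^3·1707; (2/20739) = -1 since 20739 mod 8 = 3, so (13656/20739) = (-1)^3·(1707/20739); sign now +1
reciprocity: (1707/20739) = -1·(20739/1707) since 1707 mod 4 = 3, 20739 mod 4 = 3; sign now -1
(20739/1707) = (255/1707)   [reduce mod 1707]
reciprocity: (255/1707) = -1·(1707/255) since 255 mod 4 = 3, 1707 mod 4 = 3; sign now +1
(1707/255) = (177/255)   [reduce mod 255]
reciprocity: (177/255) = +1·(255/177) since 177 mod 4 = 1, 255 mod 4 = 3; sign now +1
(255/177) = (78/177)   [reduce mod 177]
78 = 2^1·39; (2/177) = +1 since 177 mod 8 = 1, so (78/177) = (+1)^1·(39/177); sign now +1
reciprocity: (39/177) = +1·(177/39) since 39 mod 4 = 3, 177 mod 4 = 1; sign now +1
(177/39) = (21/39)   [reduce mod 39]
reciprocity: (21/39) = +1·(39/21) since 21 mod 4 = 1, 39 mod 4 = 3; sign now +1
(39/21) = (18/21)   [reduce mod 21]
18 = 2^1·9; (2/21) = -1 since 21 mod 8 = 5, so (18/21) = (-1)^1·(9/21); sign now -1
reciprocity: (9/21) = +1·(21/9) since 9 mod 4 = 1, 21 mod 4 = 1; sign now -1
(21/9) = (3/9)   [reduce mod 9]
reciprocity: (3/9) = +1·(9/3) since 3 mod 4 = 3, 9 mod 4 = 1; sign now -1
(9/3) = (0/3)   [reduce mod 3]
(0/3) = 0   [gcd(a, n) > 1]; final value = 0

0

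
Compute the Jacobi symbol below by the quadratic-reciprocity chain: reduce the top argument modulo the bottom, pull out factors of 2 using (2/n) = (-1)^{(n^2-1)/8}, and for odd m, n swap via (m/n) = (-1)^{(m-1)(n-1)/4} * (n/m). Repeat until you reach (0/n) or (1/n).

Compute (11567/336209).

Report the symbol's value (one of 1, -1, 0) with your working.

1

flip (11567/336209) -> (336209/11567): both odd, 11567 mod 4 = 3, 336209 mod 4 = 1, so the flip contributes +1; sign now +1
(336209/11567): 336209 mod 11567 = 766, so (336209/11567) = (766/11567)
factor out 2^1: 766 = 2^1·383; with 11567 mod 8 = 7, (2/11567) = +1; sign now +1; continue with (383/11567)
flip (383/11567) -> (11567/383): both odd, 383 mod 4 = 3, 11567 mod 4 = 3, so the flip contributes -1; sign now -1
(11567/383): 11567 mod 383 = 77, so (11567/383) = (77/383)
flip (77/383) -> (383/77): both odd, 77 mod 4 = 1, 383 mod 4 = 3, so the flip contributes +1; sign now -1
(383/77): 383 mod 77 = 75, so (383/77) = (75/77)
flip (75/77) -> (77/75): both odd, 75 mod 4 = 3, 77 mod 4 = 1, so the flip contributes +1; sign now -1
(77/75): 77 mod 75 = 2, so (77/75) = (2/75)
factor out 2^1: 2 = 2^1·1; with 75 mod 8 = 3, (2/75) = -1; sign now +1; continue with (1/75)
reached (1/75) = 1, so the symbol is +1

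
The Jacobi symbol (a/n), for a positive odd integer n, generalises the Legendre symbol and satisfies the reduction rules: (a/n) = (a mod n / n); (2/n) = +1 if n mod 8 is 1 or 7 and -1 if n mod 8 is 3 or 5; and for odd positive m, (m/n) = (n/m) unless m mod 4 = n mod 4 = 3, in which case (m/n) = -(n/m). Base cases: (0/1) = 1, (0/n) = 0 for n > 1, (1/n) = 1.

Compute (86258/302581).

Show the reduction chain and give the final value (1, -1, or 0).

factor out 2^1: 86258 = 2^1·43129; with 302581 mod 8 = 5, (2/302581) = -1; sign now -1; continue with (43129/302581)
flip (43129/302581) -> (302581/43129): both odd, 43129 mod 4 = 1, 302581 mod 4 = 1, so the flip contributes +1; sign now -1
(302581/43129): 302581 mod 43129 = 678, so (302581/43129) = (678/43129)
factor out 2^1: 678 = 2^1·339; with 43129 mod 8 = 1, (2/43129) = +1; sign now -1; continue with (339/43129)
flip (339/43129) -> (43129/339): both odd, 339 mod 4 = 3, 43129 mod 4 = 1, so the flip contributes +1; sign now -1
(43129/339): 43129 mod 339 = 76, so (43129/339) = (76/339)
factor out 2^2: 76 = 2^2·19; with 339 mod 8 = 3, (2/339) = -1; sign now -1; continue with (19/339)
flip (19/339) -> (339/19): both odd, 19 mod 4 = 3, 339 mod 4 = 3, so the flip contributes -1; sign now +1
(339/19): 339 mod 19 = 16, so (339/19) = (16/19)
factor out 2^4: 16 = 2^4·1; with 19 mod 8 = 3, (2/19) = -1; sign now +1; continue with (1/19)
reached (1/19) = 1, so the symbol is +1

1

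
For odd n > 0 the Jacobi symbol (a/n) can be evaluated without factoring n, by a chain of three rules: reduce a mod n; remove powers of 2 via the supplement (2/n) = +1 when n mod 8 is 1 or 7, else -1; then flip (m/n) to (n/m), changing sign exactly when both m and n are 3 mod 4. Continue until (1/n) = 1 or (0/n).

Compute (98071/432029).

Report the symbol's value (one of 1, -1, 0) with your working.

flip (98071/432029) -> (432029/98071): both odd, 98071 mod 4 = 3, 432029 mod 4 = 1, so the flip contributes +1; sign now +1
(432029/98071): 432029 mod 98071 = 39745, so (432029/98071) = (39745/98071)
flip (39745/98071) -> (98071/39745): both odd, 39745 mod 4 = 1, 98071 mod 4 = 3, so the flip contributes +1; sign now +1
(98071/39745): 98071 mod 39745 = 18581, so (98071/39745) = (18581/39745)
flip (18581/39745) -> (39745/18581): both odd, 18581 mod 4 = 1, 39745 mod 4 = 1, so the flip contributes +1; sign now +1
(39745/18581): 39745 mod 18581 = 2583, so (39745/18581) = (2583/18581)
flip (2583/18581) -> (18581/2583): both odd, 2583 mod 4 = 3, 18581 mod 4 = 1, so the flip contributes +1; sign now +1
(18581/2583): 18581 mod 2583 = 500, so (18581/2583) = (500/2583)
factor out 2^2: 500 = 2^2·125; with 2583 mod 8 = 7, (2/2583) = +1; sign now +1; continue with (125/2583)
flip (125/2583) -> (2583/125): both odd, 125 mod 4 = 1, 2583 mod 4 = 3, so the flip contributes +1; sign now +1
(2583/125): 2583 mod 125 = 83, so (2583/125) = (83/125)
flip (83/125) -> (125/83): both odd, 83 mod 4 = 3, 125 mod 4 = 1, so the flip contributes +1; sign now +1
(125/83): 125 mod 83 = 42, so (125/83) = (42/83)
factor out 2^1: 42 = 2^1·21; with 83 mod 8 = 3, (2/83) = -1; sign now -1; continue with (21/83)
flip (21/83) -> (83/21): both odd, 21 mod 4 = 1, 83 mod 4 = 3, so the flip contributes +1; sign now -1
(83/21): 83 mod 21 = 20, so (83/21) = (20/21)
factor out 2^2: 20 = 2^2·5; with 21 mod 8 = 5, (2/21) = -1; sign now -1; continue with (5/21)
flip (5/21) -> (21/5): both odd, 5 mod 4 = 1, 21 mod 4 = 1, so the flip contributes +1; sign now -1
(21/5): 21 mod 5 = 1, so (21/5) = (1/5)
reached (1/5) = 1, so the symbol is -1

-1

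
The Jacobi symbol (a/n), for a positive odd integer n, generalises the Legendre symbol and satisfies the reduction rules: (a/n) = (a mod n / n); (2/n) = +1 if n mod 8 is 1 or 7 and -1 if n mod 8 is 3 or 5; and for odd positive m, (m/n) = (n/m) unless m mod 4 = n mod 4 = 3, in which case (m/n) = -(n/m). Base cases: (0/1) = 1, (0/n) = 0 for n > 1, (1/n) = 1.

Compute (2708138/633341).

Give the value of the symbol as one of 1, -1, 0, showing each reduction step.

(2708138/633341) = (174774/633341)   [reduce mod 633341]
174774 = 2^1·87387; (2/633341) = -1 since 633341 mod 8 = 5, so (174774/633341) = (-1)^1·(87387/633341); sign now -1
reciprocity: (87387/633341) = +1·(633341/87387) since 87387 mod 4 = 3, 633341 mod 4 = 1; sign now -1
(633341/87387) = (21632/87387)   [reduce mod 87387]
21632 = 2^7·169; (2/87387) = -1 since 87387 mod 8 = 3, so (21632/87387) = (-1)^7·(169/87387); sign now +1
reciprocity: (169/87387) = +1·(87387/169) since 169 mod 4 = 1, 87387 mod 4 = 3; sign now +1
(87387/169) = (14/169)   [reduce mod 169]
14 = 2^1·7; (2/169) = +1 since 169 mod 8 = 1, so (14/169) = (+1)^1·(7/169); sign now +1
reciprocity: (7/169) = +1·(169/7) since 7 mod 4 = 3, 169 mod 4 = 1; sign now +1
(169/7) = (1/7)   [reduce mod 7]
(1/7) = 1; final value = sign = +1

1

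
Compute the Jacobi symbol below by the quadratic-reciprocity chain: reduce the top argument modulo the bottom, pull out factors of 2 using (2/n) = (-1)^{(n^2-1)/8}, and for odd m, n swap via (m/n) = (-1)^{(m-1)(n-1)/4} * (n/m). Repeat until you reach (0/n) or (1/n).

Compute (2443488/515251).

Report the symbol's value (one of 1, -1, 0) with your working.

(2443488/515251) = (382484/515251)   [reduce mod 515251]
382484 = 2^2·95621; (2/515251) = -1 since 515251 mod 8 = 3, so (382484/515251) = (-1)^2·(95621/515251); sign now +1
reciprocity: (95621/515251) = +1·(515251/95621) since 95621 mod 4 = 1, 515251 mod 4 = 3; sign now +1
(515251/95621) = (37146/95621)   [reduce mod 95621]
37146 = 2^1·18573; (2/95621) = -1 since 95621 mod 8 = 5, so (37146/95621) = (-1)^1·(18573/95621); sign now -1
reciprocity: (18573/95621) = +1·(95621/18573) since 18573 mod 4 = 1, 95621 mod 4 = 1; sign now -1
(95621/18573) = (2756/18573)   [reduce mod 18573]
2756 = 2^2·689; (2/18573) = -1 since 18573 mod 8 = 5, so (2756/18573) = (-1)^2·(689/18573); sign now -1
reciprocity: (689/18573) = +1·(18573/689) since 689 mod 4 = 1, 18573 mod 4 = 1; sign now -1
(18573/689) = (659/689)   [reduce mod 689]
reciprocity: (659/689) = +1·(689/659) since 659 mod 4 = 3, 689 mod 4 = 1; sign now -1
(689/659) = (30/659)   [reduce mod 659]
30 = 2^1·15; (2/659) = -1 since 659 mod 8 = 3, so (30/659) = (-1)^1·(15/659); sign now +1
reciprocity: (15/659) = -1·(659/15) since 15 mod 4 = 3, 659 mod 4 = 3; sign now -1
(659/15) = (14/15)   [reduce mod 15]
14 = 2^1·7; (2/15) = +1 since 15 mod 8 = 7, so (14/15) = (+1)^1·(7/15); sign now -1
reciprocity: (7/15) = -1·(15/7) since 7 mod 4 = 3, 15 mod 4 = 3; sign now +1
(15/7) = (1/7)   [reduce mod 7]
(1/7) = 1; final value = sign = +1

1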